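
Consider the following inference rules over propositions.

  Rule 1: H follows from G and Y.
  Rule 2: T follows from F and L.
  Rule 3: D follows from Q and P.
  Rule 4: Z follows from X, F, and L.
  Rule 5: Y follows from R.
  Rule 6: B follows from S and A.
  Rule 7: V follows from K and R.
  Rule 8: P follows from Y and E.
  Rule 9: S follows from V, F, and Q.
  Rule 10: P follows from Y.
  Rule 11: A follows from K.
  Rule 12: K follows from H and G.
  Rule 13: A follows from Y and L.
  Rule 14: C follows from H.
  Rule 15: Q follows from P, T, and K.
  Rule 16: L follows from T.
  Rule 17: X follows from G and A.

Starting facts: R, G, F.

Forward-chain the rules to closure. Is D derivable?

No

D would need Q and P (Rule 3), but Q is never established.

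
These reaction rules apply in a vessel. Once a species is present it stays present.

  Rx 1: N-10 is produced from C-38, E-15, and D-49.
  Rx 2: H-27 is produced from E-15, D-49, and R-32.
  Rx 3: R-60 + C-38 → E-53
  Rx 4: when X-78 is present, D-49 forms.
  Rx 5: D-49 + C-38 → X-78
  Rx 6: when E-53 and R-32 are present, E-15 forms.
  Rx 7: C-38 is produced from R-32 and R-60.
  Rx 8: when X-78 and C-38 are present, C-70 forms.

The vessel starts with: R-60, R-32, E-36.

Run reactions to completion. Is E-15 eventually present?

R-32 and R-60 present → C-38 forms (Rx 7).
R-60 and C-38 present → E-53 forms (Rx 3).
E-53 and R-32 present → E-15 forms (Rx 6).

Yes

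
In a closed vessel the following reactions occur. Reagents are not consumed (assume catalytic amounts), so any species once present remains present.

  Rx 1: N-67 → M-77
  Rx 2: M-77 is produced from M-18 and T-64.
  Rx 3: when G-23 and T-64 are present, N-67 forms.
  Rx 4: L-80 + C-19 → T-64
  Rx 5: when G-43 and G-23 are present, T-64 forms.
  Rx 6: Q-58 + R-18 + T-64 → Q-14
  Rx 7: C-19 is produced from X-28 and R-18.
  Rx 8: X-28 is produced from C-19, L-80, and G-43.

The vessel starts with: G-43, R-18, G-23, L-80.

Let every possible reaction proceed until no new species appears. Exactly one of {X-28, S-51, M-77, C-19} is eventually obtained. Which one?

M-77

G-43 and G-23 present → T-64 forms (Rx 5).
G-23 and T-64 present → N-67 forms (Rx 3).
N-67 present → M-77 forms (Rx 1).
X-28 would need C-19, L-80, and G-43 (Rx 8), but C-19 never forms. C-19 would need X-28 and R-18 (Rx 7), but X-28 never forms. No rule produces S-51, and it is not given.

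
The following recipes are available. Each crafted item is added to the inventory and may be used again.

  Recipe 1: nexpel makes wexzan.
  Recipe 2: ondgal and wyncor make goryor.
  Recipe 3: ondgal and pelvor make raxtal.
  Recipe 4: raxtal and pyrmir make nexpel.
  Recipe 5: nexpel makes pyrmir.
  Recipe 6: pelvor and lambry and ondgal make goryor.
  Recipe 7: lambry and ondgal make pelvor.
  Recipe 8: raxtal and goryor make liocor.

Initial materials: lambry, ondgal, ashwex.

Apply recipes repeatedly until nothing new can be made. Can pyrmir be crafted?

No

pyrmir would need nexpel (Recipe 5), but nexpel is never obtained.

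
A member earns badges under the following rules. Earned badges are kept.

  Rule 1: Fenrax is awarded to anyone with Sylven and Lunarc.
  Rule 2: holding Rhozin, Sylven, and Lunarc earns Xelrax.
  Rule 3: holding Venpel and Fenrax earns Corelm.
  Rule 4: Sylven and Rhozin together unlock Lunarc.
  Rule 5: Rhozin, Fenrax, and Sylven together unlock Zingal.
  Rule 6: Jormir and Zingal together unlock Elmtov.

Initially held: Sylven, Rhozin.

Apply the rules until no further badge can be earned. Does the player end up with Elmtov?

Elmtov would need Jormir and Zingal (Rule 6), but Jormir is never earned.

No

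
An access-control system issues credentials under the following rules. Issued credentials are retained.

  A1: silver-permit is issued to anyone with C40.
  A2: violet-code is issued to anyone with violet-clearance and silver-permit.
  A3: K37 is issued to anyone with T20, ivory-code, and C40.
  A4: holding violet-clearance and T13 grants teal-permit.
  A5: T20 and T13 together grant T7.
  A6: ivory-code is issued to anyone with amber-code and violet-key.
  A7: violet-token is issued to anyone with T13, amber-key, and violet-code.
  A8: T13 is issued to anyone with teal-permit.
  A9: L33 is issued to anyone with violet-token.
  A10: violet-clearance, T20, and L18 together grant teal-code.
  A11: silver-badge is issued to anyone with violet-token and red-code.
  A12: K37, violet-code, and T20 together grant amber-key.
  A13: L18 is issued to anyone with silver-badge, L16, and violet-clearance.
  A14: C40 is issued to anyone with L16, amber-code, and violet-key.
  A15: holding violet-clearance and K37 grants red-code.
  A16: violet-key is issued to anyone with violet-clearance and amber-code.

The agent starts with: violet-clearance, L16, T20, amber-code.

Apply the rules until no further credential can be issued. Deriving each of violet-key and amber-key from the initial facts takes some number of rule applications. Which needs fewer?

violet-key: Holding violet-clearance and amber-code grants violet-key (A16). [1 rule application]
amber-key: Holding violet-clearance and amber-code grants violet-key (A16). Holding L16, amber-code, and violet-key grants C40 (A14). Holding amber-code and violet-key grants ivory-code (A6). Holding T20, ivory-code, and C40 grants K37 (A3). Holding C40 grants silver-permit (A1). Holding violet-clearance and silver-permit grants violet-code (A2). Holding K37, violet-code, and T20 grants amber-key (A12). [7 rule applications]
violet-key needs fewer.

violet-key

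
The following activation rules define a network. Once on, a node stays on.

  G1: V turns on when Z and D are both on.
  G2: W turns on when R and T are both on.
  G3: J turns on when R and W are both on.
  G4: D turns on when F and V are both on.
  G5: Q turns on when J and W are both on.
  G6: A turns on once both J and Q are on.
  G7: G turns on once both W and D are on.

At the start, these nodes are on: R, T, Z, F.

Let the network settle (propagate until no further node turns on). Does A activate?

R and T are on, so W turns on (G2).
R and W are on, so J turns on (G3).
G5: J and W on → Q on.
J and Q are on, so A turns on (G6).

Yes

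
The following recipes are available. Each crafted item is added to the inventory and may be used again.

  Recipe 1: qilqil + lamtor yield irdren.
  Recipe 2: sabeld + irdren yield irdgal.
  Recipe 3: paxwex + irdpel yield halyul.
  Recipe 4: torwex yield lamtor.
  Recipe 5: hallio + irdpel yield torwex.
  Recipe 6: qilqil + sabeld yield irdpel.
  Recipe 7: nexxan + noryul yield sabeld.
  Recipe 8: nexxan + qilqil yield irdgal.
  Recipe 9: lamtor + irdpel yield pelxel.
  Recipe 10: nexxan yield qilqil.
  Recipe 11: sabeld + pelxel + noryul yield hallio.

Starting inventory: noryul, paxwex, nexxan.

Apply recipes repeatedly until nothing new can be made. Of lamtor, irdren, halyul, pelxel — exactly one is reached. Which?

Using Recipe 7, nexxan and noryul make sabeld.
nexxan → qilqil (Recipe 10).
Using Recipe 6, qilqil and sabeld make irdpel.
Using Recipe 3, paxwex and irdpel make halyul.
lamtor would need torwex (Recipe 4), but torwex is never obtained. pelxel would need lamtor and irdpel (Recipe 9), but lamtor is never obtained. irdren would need qilqil and lamtor (Recipe 1), but lamtor is never obtained.

halyul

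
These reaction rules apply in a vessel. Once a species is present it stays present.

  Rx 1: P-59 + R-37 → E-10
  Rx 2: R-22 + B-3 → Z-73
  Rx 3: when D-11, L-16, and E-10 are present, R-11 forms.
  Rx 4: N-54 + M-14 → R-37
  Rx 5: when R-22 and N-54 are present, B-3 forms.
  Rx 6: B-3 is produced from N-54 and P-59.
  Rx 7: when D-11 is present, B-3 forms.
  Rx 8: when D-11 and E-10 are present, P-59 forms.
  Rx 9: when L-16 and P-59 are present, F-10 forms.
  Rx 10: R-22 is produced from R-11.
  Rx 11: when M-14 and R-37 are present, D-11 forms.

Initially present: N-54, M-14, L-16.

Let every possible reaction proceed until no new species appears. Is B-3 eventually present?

N-54 and M-14 present → R-37 forms (Rx 4).
M-14 and R-37 present → D-11 forms (Rx 11).
D-11 present → B-3 forms (Rx 7).

Yes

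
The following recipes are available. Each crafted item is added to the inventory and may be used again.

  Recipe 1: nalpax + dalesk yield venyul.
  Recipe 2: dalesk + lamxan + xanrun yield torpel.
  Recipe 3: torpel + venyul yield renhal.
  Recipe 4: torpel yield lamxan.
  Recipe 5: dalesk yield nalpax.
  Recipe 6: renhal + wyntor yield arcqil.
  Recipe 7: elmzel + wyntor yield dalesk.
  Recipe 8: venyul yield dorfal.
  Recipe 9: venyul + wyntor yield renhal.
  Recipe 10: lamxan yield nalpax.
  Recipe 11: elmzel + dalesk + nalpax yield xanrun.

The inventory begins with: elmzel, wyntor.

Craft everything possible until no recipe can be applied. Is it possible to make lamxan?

lamxan would need torpel (Recipe 4), but torpel is never obtained.

No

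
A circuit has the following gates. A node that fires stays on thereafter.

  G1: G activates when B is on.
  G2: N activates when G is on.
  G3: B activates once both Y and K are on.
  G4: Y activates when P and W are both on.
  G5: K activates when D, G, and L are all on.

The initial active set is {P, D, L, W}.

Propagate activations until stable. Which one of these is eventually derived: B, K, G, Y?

G4: P and W on → Y on.
B would need Y and K (G3), but K never turns on. G would need B (G1), but B never turns on. K would need D, G, and L (G5), but G never turns on.

Y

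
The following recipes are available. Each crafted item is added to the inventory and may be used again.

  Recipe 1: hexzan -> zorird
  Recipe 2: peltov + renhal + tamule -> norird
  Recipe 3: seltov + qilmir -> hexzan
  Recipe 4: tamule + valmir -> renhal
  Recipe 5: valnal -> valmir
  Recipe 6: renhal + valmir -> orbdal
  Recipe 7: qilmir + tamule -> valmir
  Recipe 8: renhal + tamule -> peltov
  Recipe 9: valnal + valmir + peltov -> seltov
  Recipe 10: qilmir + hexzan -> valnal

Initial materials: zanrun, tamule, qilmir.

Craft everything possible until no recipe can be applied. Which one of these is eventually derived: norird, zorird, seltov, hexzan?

norird

Using Recipe 7, qilmir and tamule make valmir.
tamule + valmir -> renhal (Recipe 4).
renhal + tamule -> peltov (Recipe 8).
Using Recipe 2, peltov, renhal, and tamule make norird.
hexzan would need seltov and qilmir (Recipe 3), but seltov is never obtained. seltov would need valnal, valmir, and peltov (Recipe 9), but valnal is never obtained. zorird would need hexzan (Recipe 1), but hexzan is never obtained.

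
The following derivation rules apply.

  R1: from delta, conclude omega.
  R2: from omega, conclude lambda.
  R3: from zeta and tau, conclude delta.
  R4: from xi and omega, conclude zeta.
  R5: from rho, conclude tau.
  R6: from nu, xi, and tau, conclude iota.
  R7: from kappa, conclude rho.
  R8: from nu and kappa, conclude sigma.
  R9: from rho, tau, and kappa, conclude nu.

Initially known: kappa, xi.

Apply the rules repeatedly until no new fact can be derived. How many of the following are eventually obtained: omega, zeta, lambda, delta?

0

omega would need delta (R1), but delta is never established.
zeta would need xi and omega (R4), but omega is never established.
lambda would need omega (R2), but omega is never established.
delta would need zeta and tau (R3), but zeta is never established.
None of the 4 are reached.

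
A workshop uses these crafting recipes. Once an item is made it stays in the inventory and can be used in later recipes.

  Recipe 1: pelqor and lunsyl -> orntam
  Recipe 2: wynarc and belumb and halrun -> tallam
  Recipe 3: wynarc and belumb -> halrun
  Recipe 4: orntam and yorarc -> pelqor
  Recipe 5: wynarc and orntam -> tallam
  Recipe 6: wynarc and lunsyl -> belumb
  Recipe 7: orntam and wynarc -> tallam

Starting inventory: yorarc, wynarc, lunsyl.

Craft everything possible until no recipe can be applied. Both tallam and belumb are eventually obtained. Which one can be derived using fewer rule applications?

belumb

belumb: Using Recipe 6, wynarc and lunsyl make belumb. [1 rule application]
tallam: wynarc and lunsyl -> belumb (Recipe 6). Using Recipe 3, wynarc and belumb make halrun. Using Recipe 2, wynarc, belumb, and halrun make tallam. [3 rule applications]
belumb needs fewer.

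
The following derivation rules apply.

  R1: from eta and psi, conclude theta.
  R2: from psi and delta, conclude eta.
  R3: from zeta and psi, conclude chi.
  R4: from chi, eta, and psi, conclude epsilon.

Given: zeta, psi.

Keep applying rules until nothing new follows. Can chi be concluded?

zeta and psi hold, so chi follows (R3).

Yes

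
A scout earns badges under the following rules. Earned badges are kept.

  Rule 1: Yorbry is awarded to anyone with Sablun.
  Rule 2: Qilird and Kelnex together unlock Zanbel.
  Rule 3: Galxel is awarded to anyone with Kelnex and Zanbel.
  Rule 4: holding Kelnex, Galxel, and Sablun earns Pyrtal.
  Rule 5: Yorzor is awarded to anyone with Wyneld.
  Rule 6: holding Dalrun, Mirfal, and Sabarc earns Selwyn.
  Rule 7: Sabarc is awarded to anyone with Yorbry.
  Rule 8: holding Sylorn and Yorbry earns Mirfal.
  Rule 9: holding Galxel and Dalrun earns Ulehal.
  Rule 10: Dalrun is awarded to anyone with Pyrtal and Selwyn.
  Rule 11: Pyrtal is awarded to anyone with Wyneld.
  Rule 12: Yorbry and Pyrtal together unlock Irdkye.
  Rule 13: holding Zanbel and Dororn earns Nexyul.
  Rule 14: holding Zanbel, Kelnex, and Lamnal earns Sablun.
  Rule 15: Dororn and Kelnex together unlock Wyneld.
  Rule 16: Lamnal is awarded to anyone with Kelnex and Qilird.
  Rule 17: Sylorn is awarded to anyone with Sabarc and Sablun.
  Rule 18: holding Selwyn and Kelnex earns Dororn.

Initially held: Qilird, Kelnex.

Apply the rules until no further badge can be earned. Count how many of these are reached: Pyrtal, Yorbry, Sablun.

With Kelnex and Qilird, Lamnal is earned (Rule 16).
With Qilird and Kelnex, Zanbel is earned (Rule 2).
With Kelnex and Zanbel, Galxel is earned (Rule 3).
With Zanbel, Kelnex, and Lamnal, Sablun is earned (Rule 14).
With Sablun, Yorbry is earned (Rule 1).
With Kelnex, Galxel, and Sablun, Pyrtal is earned (Rule 4).
Pyrtal: reached.
Yorbry: reached.
Sablun: reached.
All 3 are reached.

3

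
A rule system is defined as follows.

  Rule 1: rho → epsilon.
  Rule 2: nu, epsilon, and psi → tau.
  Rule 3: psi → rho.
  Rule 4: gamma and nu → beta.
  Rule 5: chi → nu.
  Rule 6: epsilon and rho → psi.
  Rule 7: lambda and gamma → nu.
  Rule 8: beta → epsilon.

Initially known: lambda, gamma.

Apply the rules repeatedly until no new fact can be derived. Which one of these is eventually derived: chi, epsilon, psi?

lambda and gamma hold, so nu follows (Rule 7).
gamma and nu hold, so beta follows (Rule 4).
beta holds, so epsilon follows (Rule 8).
psi would need epsilon and rho (Rule 6), but rho is never established. No rule produces chi, and it is not given.

epsilon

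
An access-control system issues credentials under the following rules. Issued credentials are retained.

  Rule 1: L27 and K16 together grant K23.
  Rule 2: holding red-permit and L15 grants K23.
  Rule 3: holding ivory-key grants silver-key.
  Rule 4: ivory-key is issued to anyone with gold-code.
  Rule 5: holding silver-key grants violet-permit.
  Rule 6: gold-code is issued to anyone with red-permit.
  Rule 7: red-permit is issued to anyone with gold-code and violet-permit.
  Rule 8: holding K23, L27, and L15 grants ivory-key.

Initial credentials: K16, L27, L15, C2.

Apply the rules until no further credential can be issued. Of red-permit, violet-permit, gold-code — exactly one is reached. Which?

violet-permit

Holding L27 and K16 grants K23 (Rule 1).
Holding K23, L27, and L15 grants ivory-key (Rule 8).
Holding ivory-key grants silver-key (Rule 3).
Holding silver-key grants violet-permit (Rule 5).
gold-code would need red-permit (Rule 6), but red-permit is never granted. red-permit would need gold-code and violet-permit (Rule 7), but gold-code is never granted.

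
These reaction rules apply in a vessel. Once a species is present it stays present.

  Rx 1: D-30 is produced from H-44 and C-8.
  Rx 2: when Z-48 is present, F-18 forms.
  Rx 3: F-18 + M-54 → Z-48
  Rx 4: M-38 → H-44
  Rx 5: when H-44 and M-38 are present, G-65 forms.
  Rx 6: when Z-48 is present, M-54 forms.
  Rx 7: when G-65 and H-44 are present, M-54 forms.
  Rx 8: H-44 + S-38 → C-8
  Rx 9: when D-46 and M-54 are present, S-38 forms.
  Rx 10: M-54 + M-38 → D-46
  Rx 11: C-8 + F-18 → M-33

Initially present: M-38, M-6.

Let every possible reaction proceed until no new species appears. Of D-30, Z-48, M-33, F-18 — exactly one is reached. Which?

M-38 present → H-44 forms (Rx 4).
H-44 and M-38 present → G-65 forms (Rx 5).
G-65 and H-44 present → M-54 forms (Rx 7).
M-54 and M-38 present → D-46 forms (Rx 10).
D-46 and M-54 present → S-38 forms (Rx 9).
H-44 and S-38 present → C-8 forms (Rx 8).
H-44 and C-8 present → D-30 forms (Rx 1).
M-33 would need C-8 and F-18 (Rx 11), but F-18 never forms. Z-48 would need F-18 and M-54 (Rx 3), but F-18 never forms. F-18 would need Z-48 (Rx 2), but Z-48 never forms.

D-30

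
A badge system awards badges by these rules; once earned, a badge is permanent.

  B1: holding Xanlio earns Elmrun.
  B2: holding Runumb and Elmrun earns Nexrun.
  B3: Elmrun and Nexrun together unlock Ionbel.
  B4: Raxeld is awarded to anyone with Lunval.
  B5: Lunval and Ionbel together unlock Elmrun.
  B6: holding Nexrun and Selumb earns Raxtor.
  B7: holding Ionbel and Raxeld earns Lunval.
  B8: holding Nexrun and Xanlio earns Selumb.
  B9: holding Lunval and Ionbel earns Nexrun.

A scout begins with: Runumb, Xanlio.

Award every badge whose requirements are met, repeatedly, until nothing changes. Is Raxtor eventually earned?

With Xanlio, Elmrun is earned (B1).
With Runumb and Elmrun, Nexrun is earned (B2).
With Nexrun and Xanlio, Selumb is earned (B8).
With Nexrun and Selumb, Raxtor is earned (B6).

Yes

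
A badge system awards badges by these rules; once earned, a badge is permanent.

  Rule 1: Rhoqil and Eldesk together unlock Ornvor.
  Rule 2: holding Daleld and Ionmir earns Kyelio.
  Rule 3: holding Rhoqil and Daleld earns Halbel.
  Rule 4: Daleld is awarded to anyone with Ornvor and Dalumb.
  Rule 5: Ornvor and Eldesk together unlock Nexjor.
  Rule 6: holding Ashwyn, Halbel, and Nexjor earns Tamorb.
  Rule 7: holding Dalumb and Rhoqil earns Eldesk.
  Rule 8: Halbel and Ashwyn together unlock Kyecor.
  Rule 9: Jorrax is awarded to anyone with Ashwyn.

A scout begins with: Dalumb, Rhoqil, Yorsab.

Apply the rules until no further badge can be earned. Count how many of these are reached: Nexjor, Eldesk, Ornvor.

With Dalumb and Rhoqil, Eldesk is earned (Rule 7).
With Rhoqil and Eldesk, Ornvor is earned (Rule 1).
With Ornvor and Eldesk, Nexjor is earned (Rule 5).
Nexjor: reached.
Eldesk: reached.
Ornvor: reached.
All 3 are reached.

3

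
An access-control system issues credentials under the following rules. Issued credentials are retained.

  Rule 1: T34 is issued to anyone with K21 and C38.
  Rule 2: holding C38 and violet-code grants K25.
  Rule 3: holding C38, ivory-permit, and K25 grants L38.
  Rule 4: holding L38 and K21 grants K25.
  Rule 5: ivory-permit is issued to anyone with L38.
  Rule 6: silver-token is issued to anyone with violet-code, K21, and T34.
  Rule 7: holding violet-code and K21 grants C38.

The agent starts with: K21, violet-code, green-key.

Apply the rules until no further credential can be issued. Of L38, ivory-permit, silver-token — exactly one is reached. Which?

silver-token

Holding violet-code and K21 grants C38 (Rule 7).
Holding K21 and C38 grants T34 (Rule 1).
Holding violet-code, K21, and T34 grants silver-token (Rule 6).
ivory-permit would need L38 (Rule 5), but L38 is never granted. L38 would need C38, ivory-permit, and K25 (Rule 3), but ivory-permit is never granted.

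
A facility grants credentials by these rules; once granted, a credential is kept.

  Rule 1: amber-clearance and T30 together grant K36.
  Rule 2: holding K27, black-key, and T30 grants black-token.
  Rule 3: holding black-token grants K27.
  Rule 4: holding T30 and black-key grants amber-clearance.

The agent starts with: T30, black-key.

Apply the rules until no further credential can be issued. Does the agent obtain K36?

Holding T30 and black-key grants amber-clearance (Rule 4).
Holding amber-clearance and T30 grants K36 (Rule 1).

Yes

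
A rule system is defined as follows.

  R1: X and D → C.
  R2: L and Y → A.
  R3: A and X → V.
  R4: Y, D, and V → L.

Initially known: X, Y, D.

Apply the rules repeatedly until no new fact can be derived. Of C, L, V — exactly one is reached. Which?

X and D hold, so C follows (R1).
V would need A and X (R3), but A is never established. L would need Y, D, and V (R4), but V is never established.

C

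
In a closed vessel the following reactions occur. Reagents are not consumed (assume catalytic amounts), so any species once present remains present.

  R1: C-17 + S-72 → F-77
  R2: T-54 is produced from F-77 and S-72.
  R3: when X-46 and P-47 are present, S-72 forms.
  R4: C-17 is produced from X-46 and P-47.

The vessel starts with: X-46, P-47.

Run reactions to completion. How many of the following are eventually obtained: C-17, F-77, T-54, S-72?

X-46 and P-47 present → C-17 forms (R4).
X-46 and P-47 present → S-72 forms (R3).
C-17 and S-72 present → F-77 forms (R1).
F-77 and S-72 present → T-54 forms (R2).
C-17: reached.
F-77: reached.
T-54: reached.
S-72: reached.
All 4 are reached.

4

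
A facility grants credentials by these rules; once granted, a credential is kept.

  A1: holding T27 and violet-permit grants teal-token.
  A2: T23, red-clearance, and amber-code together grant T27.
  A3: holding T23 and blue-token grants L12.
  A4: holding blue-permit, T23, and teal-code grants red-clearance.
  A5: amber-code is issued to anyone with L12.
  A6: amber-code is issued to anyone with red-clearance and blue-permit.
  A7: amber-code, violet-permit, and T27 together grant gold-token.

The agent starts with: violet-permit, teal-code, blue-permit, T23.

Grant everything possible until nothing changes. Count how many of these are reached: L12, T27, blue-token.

Holding blue-permit, T23, and teal-code grants red-clearance (A4).
Holding red-clearance and blue-permit grants amber-code (A6).
Holding T23, red-clearance, and amber-code grants T27 (A2).
L12 would need T23 and blue-token (A3), but blue-token is never granted.
T27: reached.
No rule produces blue-token, and it is not given.
Reached: T27 — 1 of the 3.

1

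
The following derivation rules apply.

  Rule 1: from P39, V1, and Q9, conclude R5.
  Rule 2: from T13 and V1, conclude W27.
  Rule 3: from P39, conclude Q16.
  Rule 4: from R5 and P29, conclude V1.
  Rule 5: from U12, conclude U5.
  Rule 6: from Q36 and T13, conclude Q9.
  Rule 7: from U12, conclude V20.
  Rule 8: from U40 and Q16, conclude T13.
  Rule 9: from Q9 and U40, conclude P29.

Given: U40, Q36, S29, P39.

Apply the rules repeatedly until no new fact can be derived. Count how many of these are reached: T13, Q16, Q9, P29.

4

From P39, Rule 3 gives Q16.
From U40 and Q16, Rule 8 gives T13.
Q36 and T13 hold, so Q9 follows (Rule 6).
From Q9 and U40, Rule 9 gives P29.
T13: reached.
Q16: reached.
Q9: reached.
P29: reached.
All 4 are reached.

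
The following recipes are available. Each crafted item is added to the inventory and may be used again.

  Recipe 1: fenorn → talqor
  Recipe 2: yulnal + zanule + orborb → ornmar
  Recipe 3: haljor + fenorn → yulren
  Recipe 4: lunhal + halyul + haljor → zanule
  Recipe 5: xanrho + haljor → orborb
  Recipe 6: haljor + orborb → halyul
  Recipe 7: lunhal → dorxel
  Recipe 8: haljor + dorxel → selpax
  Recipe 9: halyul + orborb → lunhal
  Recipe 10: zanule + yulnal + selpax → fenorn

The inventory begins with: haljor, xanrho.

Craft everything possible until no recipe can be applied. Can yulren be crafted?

No

yulren would need haljor and fenorn (Recipe 3), but fenorn is never obtained.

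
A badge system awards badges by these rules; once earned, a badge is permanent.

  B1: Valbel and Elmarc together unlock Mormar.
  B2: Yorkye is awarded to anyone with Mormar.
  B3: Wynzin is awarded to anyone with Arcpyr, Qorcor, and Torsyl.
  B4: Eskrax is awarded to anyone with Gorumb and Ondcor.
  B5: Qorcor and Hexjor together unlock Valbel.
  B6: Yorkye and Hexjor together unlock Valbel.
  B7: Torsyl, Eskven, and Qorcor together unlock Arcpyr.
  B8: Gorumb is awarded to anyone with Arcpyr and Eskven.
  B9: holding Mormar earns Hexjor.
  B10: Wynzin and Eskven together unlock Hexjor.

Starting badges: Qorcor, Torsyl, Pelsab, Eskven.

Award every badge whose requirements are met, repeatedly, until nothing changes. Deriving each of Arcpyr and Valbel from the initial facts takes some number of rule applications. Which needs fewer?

Arcpyr

Arcpyr: With Torsyl, Eskven, and Qorcor, Arcpyr is earned (B7). [1 rule application]
Valbel: With Torsyl, Eskven, and Qorcor, Arcpyr is earned (B7). With Arcpyr, Qorcor, and Torsyl, Wynzin is earned (B3). With Wynzin and Eskven, Hexjor is earned (B10). With Qorcor and Hexjor, Valbel is earned (B5). [4 rule applications]
Arcpyr needs fewer.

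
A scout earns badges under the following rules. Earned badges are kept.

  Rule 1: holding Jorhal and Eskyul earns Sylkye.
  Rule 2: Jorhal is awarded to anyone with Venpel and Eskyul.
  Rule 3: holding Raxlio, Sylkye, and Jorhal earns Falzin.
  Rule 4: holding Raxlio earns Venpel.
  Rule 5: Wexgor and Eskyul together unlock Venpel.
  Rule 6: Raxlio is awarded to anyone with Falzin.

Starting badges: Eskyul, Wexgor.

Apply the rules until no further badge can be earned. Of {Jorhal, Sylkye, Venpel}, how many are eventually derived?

With Wexgor and Eskyul, Venpel is earned (Rule 5).
With Venpel and Eskyul, Jorhal is earned (Rule 2).
With Jorhal and Eskyul, Sylkye is earned (Rule 1).
Jorhal: reached.
Sylkye: reached.
Venpel: reached.
All 3 are reached.

3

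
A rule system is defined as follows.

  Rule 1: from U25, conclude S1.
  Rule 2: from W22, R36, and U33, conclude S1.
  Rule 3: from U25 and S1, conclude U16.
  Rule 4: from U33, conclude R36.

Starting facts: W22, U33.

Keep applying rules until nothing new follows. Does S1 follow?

U33 holds, so R36 follows (Rule 4).
W22, R36, and U33 hold, so S1 follows (Rule 2).

Yes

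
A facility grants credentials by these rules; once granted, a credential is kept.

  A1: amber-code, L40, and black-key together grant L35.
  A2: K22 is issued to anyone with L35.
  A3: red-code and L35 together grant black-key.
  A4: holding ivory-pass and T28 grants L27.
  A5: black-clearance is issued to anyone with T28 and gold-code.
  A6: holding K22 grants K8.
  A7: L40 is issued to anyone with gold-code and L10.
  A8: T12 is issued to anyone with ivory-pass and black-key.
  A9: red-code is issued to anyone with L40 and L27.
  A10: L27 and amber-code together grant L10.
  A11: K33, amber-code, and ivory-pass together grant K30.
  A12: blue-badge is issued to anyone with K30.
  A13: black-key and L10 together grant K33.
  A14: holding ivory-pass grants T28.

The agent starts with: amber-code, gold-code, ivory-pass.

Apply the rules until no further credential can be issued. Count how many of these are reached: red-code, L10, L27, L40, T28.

5

Holding ivory-pass grants T28 (A14).
Holding ivory-pass and T28 grants L27 (A4).
Holding L27 and amber-code grants L10 (A10).
Holding gold-code and L10 grants L40 (A7).
Holding L40 and L27 grants red-code (A9).
red-code: reached.
L10: reached.
L27: reached.
L40: reached.
T28: reached.
All 5 are reached.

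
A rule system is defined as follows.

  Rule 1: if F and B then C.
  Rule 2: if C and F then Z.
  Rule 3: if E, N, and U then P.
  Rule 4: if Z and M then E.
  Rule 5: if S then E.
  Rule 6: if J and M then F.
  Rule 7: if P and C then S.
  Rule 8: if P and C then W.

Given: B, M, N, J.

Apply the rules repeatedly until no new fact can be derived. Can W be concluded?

W would need P and C (Rule 8), but P is never established.

No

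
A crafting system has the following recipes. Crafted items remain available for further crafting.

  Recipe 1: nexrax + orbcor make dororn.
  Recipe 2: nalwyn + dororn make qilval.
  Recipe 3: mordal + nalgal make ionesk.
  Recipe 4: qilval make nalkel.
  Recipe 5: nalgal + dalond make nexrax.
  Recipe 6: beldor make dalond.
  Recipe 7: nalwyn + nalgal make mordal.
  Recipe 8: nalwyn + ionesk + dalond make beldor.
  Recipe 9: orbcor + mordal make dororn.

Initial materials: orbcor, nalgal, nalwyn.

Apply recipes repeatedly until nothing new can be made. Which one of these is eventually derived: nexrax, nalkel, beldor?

nalkel

nalwyn + nalgal → mordal (Recipe 7).
Using Recipe 9, orbcor and mordal make dororn.
Using Recipe 2, nalwyn and dororn make qilval.
qilval → nalkel (Recipe 4).
nexrax would need nalgal and dalond (Recipe 5), but dalond is never obtained. beldor would need nalwyn, ionesk, and dalond (Recipe 8), but dalond is never obtained.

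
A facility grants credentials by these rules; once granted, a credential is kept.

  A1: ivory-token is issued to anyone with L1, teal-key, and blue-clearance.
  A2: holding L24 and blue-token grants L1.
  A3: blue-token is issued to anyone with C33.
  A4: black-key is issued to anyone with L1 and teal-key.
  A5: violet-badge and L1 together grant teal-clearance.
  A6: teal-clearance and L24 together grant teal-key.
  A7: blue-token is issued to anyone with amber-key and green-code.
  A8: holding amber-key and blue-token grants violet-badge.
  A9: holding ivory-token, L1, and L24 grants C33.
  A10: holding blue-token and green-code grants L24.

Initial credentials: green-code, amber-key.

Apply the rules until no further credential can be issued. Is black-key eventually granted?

Yes

Holding amber-key and green-code grants blue-token (A7).
Holding amber-key and blue-token grants violet-badge (A8).
Holding blue-token and green-code grants L24 (A10).
Holding L24 and blue-token grants L1 (A2).
Holding violet-badge and L1 grants teal-clearance (A5).
Holding teal-clearance and L24 grants teal-key (A6).
Holding L1 and teal-key grants black-key (A4).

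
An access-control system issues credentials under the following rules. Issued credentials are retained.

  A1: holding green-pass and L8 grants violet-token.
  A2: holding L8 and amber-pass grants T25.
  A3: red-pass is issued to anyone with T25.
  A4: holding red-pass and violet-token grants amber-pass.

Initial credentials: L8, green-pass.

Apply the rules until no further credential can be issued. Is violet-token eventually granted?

Holding green-pass and L8 grants violet-token (A1).

Yes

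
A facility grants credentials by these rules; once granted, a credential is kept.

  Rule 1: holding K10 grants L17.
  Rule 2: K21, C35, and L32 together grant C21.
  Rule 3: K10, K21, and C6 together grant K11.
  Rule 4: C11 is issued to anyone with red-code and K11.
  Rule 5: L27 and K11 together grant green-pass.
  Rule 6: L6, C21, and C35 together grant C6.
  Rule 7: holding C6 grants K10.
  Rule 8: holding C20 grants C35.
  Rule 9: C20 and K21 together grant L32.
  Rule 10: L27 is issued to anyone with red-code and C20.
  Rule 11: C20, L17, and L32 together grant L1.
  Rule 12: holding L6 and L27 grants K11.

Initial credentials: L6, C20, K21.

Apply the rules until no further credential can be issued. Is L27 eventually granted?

No

L27 would need red-code and C20 (Rule 10), but red-code is never granted.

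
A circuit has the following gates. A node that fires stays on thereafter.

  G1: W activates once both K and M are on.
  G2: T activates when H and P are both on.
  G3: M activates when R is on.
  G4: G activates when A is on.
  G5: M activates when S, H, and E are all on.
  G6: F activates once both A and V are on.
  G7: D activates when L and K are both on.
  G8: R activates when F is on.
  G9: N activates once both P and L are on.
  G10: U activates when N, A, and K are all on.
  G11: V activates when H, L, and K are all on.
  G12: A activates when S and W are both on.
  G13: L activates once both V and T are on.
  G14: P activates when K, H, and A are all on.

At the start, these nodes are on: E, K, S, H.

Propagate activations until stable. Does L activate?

No

L would need V and T (G13), but V never turns on.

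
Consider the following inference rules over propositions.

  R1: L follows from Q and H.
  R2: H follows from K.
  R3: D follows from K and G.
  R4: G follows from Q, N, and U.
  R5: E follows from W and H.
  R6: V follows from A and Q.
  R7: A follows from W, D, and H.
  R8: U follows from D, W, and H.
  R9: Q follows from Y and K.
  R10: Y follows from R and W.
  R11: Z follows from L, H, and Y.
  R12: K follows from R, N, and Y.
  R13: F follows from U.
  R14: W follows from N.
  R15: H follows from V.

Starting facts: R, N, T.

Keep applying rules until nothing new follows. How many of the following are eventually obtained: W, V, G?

N holds, so W follows (R14).
W: reached.
V would need A and Q (R6), but A is never established.
G would need Q, N, and U (R4), but U is never established.
Reached: W — 1 of the 3.

1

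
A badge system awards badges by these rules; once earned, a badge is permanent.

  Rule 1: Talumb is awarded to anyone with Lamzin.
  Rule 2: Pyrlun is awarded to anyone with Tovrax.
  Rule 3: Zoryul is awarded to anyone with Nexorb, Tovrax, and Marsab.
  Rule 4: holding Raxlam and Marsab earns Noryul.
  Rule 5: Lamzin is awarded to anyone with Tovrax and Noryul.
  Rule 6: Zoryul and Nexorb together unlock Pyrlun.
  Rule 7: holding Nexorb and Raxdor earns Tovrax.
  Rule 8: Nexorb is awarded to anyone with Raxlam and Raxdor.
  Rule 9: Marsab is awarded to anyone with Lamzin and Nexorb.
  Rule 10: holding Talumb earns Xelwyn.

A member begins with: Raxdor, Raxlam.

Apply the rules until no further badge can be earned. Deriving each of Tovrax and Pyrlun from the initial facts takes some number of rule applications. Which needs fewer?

Tovrax

Tovrax: With Raxlam and Raxdor, Nexorb is earned (Rule 8). With Nexorb and Raxdor, Tovrax is earned (Rule 7). [2 rule applications]
Pyrlun: With Raxlam and Raxdor, Nexorb is earned (Rule 8). With Nexorb and Raxdor, Tovrax is earned (Rule 7). With Tovrax, Pyrlun is earned (Rule 2). [3 rule applications]
Tovrax needs fewer.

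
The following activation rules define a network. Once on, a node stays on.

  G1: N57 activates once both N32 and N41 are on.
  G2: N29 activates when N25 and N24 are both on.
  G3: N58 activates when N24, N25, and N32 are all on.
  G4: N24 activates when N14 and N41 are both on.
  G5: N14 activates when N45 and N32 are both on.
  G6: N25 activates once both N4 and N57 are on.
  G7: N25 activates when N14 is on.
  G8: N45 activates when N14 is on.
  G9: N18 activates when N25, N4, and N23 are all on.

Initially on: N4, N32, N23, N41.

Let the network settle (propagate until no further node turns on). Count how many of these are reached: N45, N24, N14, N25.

1

N32 and N41 are on, so N57 activates (G1).
N4 and N57 are on, so N25 activates (G6).
N45 would need N14 (G8), but N14 never turns on.
N24 would need N14 and N41 (G4), but N14 never turns on.
N14 would need N45 and N32 (G5), but N45 never turns on.
N25: reached.
Reached: N25 — 1 of the 4.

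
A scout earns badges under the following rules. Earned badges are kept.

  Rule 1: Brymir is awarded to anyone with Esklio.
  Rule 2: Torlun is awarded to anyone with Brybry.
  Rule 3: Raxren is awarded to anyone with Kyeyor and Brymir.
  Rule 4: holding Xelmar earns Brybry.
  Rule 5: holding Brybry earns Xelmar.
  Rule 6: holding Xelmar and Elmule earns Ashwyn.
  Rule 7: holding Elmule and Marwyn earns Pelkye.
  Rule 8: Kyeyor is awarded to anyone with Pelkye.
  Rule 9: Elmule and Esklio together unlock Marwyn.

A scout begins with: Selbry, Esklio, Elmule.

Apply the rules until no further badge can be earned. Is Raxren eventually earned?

With Esklio, Brymir is earned (Rule 1).
With Elmule and Esklio, Marwyn is earned (Rule 9).
With Elmule and Marwyn, Pelkye is earned (Rule 7).
With Pelkye, Kyeyor is earned (Rule 8).
With Kyeyor and Brymir, Raxren is earned (Rule 3).

Yes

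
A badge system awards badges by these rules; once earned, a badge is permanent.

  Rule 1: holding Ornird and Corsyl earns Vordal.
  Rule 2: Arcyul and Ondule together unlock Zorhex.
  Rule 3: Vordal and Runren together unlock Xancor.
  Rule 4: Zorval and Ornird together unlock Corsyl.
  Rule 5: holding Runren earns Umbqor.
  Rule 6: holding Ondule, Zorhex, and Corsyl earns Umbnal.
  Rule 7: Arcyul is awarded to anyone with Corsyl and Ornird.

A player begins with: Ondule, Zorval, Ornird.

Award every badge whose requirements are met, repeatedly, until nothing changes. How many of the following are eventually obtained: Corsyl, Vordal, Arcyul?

3

With Zorval and Ornird, Corsyl is earned (Rule 4).
With Ornird and Corsyl, Vordal is earned (Rule 1).
With Corsyl and Ornird, Arcyul is earned (Rule 7).
Corsyl: reached.
Vordal: reached.
Arcyul: reached.
All 3 are reached.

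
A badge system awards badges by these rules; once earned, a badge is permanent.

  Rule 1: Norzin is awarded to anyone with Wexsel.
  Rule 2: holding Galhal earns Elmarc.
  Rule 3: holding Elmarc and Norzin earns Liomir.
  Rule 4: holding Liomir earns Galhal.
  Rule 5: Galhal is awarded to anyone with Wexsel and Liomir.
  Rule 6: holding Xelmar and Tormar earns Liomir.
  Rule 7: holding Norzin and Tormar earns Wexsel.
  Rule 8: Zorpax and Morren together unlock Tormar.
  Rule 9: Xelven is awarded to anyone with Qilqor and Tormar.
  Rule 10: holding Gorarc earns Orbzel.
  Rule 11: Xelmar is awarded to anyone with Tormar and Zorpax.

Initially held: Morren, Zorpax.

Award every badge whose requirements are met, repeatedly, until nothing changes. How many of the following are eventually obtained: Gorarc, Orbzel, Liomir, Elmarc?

2

With Zorpax and Morren, Tormar is earned (Rule 8).
With Tormar and Zorpax, Xelmar is earned (Rule 11).
With Xelmar and Tormar, Liomir is earned (Rule 6).
With Liomir, Galhal is earned (Rule 4).
With Galhal, Elmarc is earned (Rule 2).
No rule produces Gorarc, and it is not given.
Orbzel would need Gorarc (Rule 10), but Gorarc is never earned.
Liomir: reached.
Elmarc: reached.
Reached: Liomir and Elmarc — 2 of the 4.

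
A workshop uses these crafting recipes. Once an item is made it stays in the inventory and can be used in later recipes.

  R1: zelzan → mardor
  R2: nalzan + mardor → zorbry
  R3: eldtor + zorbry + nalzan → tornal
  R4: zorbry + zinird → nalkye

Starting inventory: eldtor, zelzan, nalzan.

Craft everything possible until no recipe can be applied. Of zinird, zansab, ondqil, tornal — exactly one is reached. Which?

tornal

Using R1, zelzan makes mardor.
Using R2, nalzan and mardor make zorbry.
Using R3, eldtor, zorbry, and nalzan make tornal.
No rule produces ondqil, and it is not given. No rule produces zinird, and it is not given. No rule produces zansab, and it is not given.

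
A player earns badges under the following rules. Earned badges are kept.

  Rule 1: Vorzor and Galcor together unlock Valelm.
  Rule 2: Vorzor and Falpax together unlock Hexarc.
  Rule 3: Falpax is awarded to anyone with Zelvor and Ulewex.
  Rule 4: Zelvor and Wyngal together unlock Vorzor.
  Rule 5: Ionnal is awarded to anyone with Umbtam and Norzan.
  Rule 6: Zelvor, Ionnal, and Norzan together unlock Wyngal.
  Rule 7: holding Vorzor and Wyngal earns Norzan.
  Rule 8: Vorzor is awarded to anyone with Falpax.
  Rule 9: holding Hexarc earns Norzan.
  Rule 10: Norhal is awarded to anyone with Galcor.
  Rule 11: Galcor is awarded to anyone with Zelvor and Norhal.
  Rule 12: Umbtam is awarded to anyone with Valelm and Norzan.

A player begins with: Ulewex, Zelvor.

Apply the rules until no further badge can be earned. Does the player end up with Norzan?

Yes

With Zelvor and Ulewex, Falpax is earned (Rule 3).
With Falpax, Vorzor is earned (Rule 8).
With Vorzor and Falpax, Hexarc is earned (Rule 2).
With Hexarc, Norzan is earned (Rule 9).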